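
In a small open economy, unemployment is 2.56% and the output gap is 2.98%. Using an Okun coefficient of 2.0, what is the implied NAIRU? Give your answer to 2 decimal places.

From Okun's law, u - u* = -(output gap)/β = -(2.98)/2.0 = -1.49 points.
So u* = 2.56 + 1.49 = 4.05%.

4.05%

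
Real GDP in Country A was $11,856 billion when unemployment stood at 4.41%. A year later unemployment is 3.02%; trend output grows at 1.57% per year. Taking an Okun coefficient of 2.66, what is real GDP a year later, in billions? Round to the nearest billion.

Δu = 3.02 - 4.41 = -1.39 points.
Okun's law (growth form): g_Y = g_Y* - β × Δu = 1.57 - 2.66 × (-1.39) = 1.57 + 3.6974 = 5.2674%.
Real GDP in the next year = 11856 × (1 + 5.2674/100) = 11856 × 1.052674 ≈ 12481 billion.

$12,481 billion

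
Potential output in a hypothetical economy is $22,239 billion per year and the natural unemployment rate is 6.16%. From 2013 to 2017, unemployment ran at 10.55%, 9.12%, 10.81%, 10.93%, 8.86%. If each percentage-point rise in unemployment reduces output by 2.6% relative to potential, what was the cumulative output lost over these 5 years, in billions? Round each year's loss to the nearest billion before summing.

$11,258 billion

Year 2013: gap = -2.6 × (10.55 - 6.16) = -11.414%, loss ≈ 22239 × 11.414/100 ≈ 2538.
Year 2014: gap = -2.6 × (9.12 - 6.16) = -7.696%, loss ≈ 22239 × 7.696/100 ≈ 1712.
Year 2015: gap = -2.6 × (10.81 - 6.16) = -12.09%, loss ≈ 22239 × 12.09/100 ≈ 2689.
Year 2016: gap = -2.6 × (10.93 - 6.16) = -12.402%, loss ≈ 22239 × 12.402/100 ≈ 2758.
Year 2017: gap = -2.6 × (8.86 - 6.16) = -7.02%, loss ≈ 22239 × 7.02/100 ≈ 1561.
Total lost output = 2538 + 1712 + 2689 + 2758 + 1561 = 11258 billion.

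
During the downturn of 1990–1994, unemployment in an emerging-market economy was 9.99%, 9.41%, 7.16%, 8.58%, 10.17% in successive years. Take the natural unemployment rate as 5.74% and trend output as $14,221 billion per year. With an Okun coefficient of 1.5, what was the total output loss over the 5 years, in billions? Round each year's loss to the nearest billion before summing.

$3,544 billion

Year 1990: gap = -1.5 × (9.99 - 5.74) = -6.375%, loss ≈ 14221 × 6.375/100 ≈ 907.
Year 1991: gap = -1.5 × (9.41 - 5.74) = -5.505%, loss ≈ 14221 × 5.505/100 ≈ 783.
Year 1992: gap = -1.5 × (7.16 - 5.74) = -2.13%, loss ≈ 14221 × 2.13/100 ≈ 303.
Year 1993: gap = -1.5 × (8.58 - 5.74) = -4.26%, loss ≈ 14221 × 4.26/100 ≈ 606.
Year 1994: gap = -1.5 × (10.17 - 5.74) = -6.645%, loss ≈ 14221 × 6.645/100 ≈ 945.
Total lost output = 907 + 783 + 303 + 606 + 945 = 3544 billion.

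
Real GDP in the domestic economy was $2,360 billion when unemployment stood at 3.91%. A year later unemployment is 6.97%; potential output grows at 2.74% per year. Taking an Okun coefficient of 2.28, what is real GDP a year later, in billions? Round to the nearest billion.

$2,260 billion

Δu = 6.97 - 3.91 = 3.06 points.
Okun's law (growth form): g_Y = g_Y* - β × Δu = 2.74 - 2.28 × (3.06) = 2.74 - 6.9768 = -4.2368%.
Real GDP in the next year = 2360 × (1 - 4.2368/100) = 2360 × 0.957632 ≈ 2260 billion.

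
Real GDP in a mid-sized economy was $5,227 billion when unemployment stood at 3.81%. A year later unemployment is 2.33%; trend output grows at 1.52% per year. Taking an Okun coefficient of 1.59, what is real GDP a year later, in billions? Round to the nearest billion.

$5,429 billion

Δu = 2.33 - 3.81 = -1.48 points.
Okun's law (growth form): g_Y = g_Y* - β × Δu = 1.52 - 1.59 × (-1.48) = 1.52 + 2.3532 = 3.8732%.
Real GDP in the next year = 5227 × (1 + 3.8732/100) = 5227 × 1.038732 ≈ 5429 billion.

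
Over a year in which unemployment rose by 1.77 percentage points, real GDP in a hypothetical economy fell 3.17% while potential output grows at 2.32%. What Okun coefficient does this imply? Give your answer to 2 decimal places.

Growth form: g_Y = g_Y* - β × Δu, so β = (g_Y* - g_Y)/Δu.
β = (2.32 + 3.17)/1.77 = 5.49/1.77 = 3.10.

β ≈ 3.10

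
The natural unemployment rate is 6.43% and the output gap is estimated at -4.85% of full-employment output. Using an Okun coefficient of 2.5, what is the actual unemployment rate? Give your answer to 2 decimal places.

8.37%

From Okun's law, u - u* = -(output gap)/β = -(-4.85)/2.5 = 1.94 points.
So u = 6.43 + 1.94 = 8.37%.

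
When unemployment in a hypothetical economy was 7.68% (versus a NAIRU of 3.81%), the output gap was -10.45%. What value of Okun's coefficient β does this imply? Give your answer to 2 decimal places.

Okun's law: output gap = -β × (u - u*).
-10.45 = -β × (7.68 - 3.81) = -β × 3.87, so β = 10.45/3.87 = 2.70.

β ≈ 2.70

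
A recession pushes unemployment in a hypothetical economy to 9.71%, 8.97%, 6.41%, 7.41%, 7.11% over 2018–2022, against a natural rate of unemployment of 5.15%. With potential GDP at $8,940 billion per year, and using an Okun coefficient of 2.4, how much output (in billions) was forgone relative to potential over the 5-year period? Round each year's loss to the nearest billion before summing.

Year 2018: gap = -2.4 × (9.71 - 5.15) = -10.944%, loss ≈ 8940 × 10.944/100 ≈ 978.
Year 2019: gap = -2.4 × (8.97 - 5.15) = -9.168%, loss ≈ 8940 × 9.168/100 ≈ 820.
Year 2020: gap = -2.4 × (6.41 - 5.15) = -3.024%, loss ≈ 8940 × 3.024/100 ≈ 270.
Year 2021: gap = -2.4 × (7.41 - 5.15) = -5.424%, loss ≈ 8940 × 5.424/100 ≈ 485.
Year 2022: gap = -2.4 × (7.11 - 5.15) = -4.704%, loss ≈ 8940 × 4.704/100 ≈ 421.
Total lost output = 978 + 820 + 270 + 485 + 421 = 2974 billion.

$2,974 billion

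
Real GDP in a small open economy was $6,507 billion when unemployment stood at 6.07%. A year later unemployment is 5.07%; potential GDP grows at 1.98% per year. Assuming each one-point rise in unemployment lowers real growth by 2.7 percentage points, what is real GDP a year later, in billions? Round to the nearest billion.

$6,812 billion

Δu = 5.07 - 6.07 = -1 point.
Okun's law (growth form): g_Y = g_Y* - β × Δu = 1.98 - 2.7 × (-1.00) = 1.98 + 2.7 = 4.68%.
Real GDP in the next year = 6507 × (1 + 4.68/100) = 6507 × 1.0468 ≈ 6812 billion.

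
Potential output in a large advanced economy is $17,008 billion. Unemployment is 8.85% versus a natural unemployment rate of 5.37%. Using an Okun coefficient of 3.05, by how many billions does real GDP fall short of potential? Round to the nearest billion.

Output gap = -3.05 × (8.85 - 5.37) = -3.05 × 3.48 = -10.614%.
Actual GDP ≈ 17008 × 0.89386 ≈ 15203 billion, so the shortfall is 17008 - 15203 = 1805 billion.

$1,805 billion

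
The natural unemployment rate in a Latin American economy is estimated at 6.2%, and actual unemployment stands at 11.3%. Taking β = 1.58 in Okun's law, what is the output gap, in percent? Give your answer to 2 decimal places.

-8.06%

The unemployment gap is 11.3 - 6.2 = 5.1 percentage points.
Okun's law gives an output gap of -1.58 × 5.1 = -8.058%, i.e. 8.06% below potential.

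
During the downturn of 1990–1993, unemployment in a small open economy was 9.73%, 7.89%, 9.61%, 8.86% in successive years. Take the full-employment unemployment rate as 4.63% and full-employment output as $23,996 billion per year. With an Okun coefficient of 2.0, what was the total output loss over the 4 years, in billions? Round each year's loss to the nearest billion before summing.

$8,433 billion

Year 1990: gap = -2.0 × (9.73 - 4.63) = -10.2%, loss ≈ 23996 × 10.2/100 ≈ 2448.
Year 1991: gap = -2.0 × (7.89 - 4.63) = -6.52%, loss ≈ 23996 × 6.52/100 ≈ 1565.
Year 1992: gap = -2.0 × (9.61 - 4.63) = -9.96%, loss ≈ 23996 × 9.96/100 ≈ 2390.
Year 1993: gap = -2.0 × (8.86 - 4.63) = -8.46%, loss ≈ 23996 × 8.46/100 ≈ 2030.
Total lost output = 2448 + 1565 + 2390 + 2030 = 8433 billion.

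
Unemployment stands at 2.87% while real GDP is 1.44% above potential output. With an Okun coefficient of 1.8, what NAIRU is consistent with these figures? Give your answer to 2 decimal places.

3.67%

From Okun's law, u - u* = -(output gap)/β = -(1.44)/1.8 = -0.8 points.
So u* = 2.87 + 0.8 = 3.67%.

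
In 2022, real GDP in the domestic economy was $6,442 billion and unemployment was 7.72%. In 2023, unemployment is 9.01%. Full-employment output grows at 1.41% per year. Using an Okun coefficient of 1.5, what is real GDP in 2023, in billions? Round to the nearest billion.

Δu = 9.01 - 7.72 = 1.29 points.
Okun's law (growth form): g_Y = g_Y* - β × Δu = 1.41 - 1.5 × (1.29) = 1.41 - 1.935 = -0.525%.
Real GDP in the next year = 6442 × (1 - 0.525/100) = 6442 × 0.99475 ≈ 6408 billion.

$6,408 billion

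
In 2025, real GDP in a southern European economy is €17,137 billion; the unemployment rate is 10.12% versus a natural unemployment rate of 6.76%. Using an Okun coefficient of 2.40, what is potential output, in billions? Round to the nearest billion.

€18,640 billion

Unemployment gap = 10.12 - 6.76 = 3.36 points, so output gap = -2.4 × 3.36 = -8.064%.
Since Y = Y* × (1 + gap/100), Y* = 17137/0.91936 ≈ 18640 billion.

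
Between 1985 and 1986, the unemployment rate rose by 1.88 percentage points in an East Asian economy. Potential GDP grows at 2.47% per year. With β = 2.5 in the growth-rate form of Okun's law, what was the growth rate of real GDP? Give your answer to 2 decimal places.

-2.23%

Growth-rate Okun's law: g_Y = g_Y* - β × Δu.
g_Y = 2.47 - 2.5 × (1.88) = 2.47 - 4.7 = -2.23%, i.e. -2.23% to 2 d.p.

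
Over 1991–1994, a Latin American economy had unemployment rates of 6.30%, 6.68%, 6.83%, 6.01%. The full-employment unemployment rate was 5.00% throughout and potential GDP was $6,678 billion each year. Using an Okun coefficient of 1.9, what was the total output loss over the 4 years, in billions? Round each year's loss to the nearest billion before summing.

$738 billion

Year 1991: gap = -1.9 × (6.3 - 5) = -2.47%, loss ≈ 6678 × 2.47/100 ≈ 165.
Year 1992: gap = -1.9 × (6.68 - 5) = -3.192%, loss ≈ 6678 × 3.192/100 ≈ 213.
Year 1993: gap = -1.9 × (6.83 - 5) = -3.477%, loss ≈ 6678 × 3.477/100 ≈ 232.
Year 1994: gap = -1.9 × (6.01 - 5) = -1.919%, loss ≈ 6678 × 1.919/100 ≈ 128.
Total lost output = 165 + 213 + 232 + 128 = 738 billion.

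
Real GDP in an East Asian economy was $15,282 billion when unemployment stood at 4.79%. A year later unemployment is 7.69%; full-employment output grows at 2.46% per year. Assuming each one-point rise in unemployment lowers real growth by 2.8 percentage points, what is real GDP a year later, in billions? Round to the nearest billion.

$14,417 billion

Δu = 7.69 - 4.79 = 2.9 points.
Okun's law (growth form): g_Y = g_Y* - β × Δu = 2.46 - 2.8 × (2.90) = 2.46 - 8.12 = -5.66%.
Real GDP in the next year = 15282 × (1 - 5.66/100) = 15282 × 0.9434 ≈ 14417 billion.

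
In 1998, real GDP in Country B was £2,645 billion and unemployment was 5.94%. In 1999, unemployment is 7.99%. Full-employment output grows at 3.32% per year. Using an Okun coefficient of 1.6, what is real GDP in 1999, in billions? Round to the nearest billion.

Δu = 7.99 - 5.94 = 2.05 points.
Okun's law (growth form): g_Y = g_Y* - β × Δu = 3.32 - 1.6 × (2.05) = 3.32 - 3.28 = 0.04%.
Real GDP in the next year = 2645 × (1 + 0.04/100) = 2645 × 1.0004 ≈ 2646 billion.

£2,646 billion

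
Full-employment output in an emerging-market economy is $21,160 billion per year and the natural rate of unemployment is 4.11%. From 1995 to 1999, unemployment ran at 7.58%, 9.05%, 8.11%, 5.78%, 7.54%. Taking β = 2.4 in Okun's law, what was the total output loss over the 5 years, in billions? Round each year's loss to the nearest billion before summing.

Year 1995: gap = -2.4 × (7.58 - 4.11) = -8.328%, loss ≈ 21160 × 8.328/100 ≈ 1762.
Year 1996: gap = -2.4 × (9.05 - 4.11) = -11.856%, loss ≈ 21160 × 11.856/100 ≈ 2509.
Year 1997: gap = -2.4 × (8.11 - 4.11) = -9.6%, loss ≈ 21160 × 9.6/100 ≈ 2031.
Year 1998: gap = -2.4 × (5.78 - 4.11) = -4.008%, loss ≈ 21160 × 4.008/100 ≈ 848.
Year 1999: gap = -2.4 × (7.54 - 4.11) = -8.232%, loss ≈ 21160 × 8.232/100 ≈ 1742.
Total lost output = 1762 + 2509 + 2031 + 848 + 1742 = 8892 billion.

$8,892 billion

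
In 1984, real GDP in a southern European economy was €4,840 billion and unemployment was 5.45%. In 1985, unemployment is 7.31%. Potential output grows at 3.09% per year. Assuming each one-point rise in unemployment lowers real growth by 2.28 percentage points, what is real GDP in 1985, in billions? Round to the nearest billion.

Δu = 7.31 - 5.45 = 1.86 points.
Okun's law (growth form): g_Y = g_Y* - β × Δu = 3.09 - 2.28 × (1.86) = 3.09 - 4.2408 = -1.1508%.
Real GDP in the next year = 4840 × (1 - 1.1508/100) = 4840 × 0.988492 ≈ 4784 billion.

€4,784 billion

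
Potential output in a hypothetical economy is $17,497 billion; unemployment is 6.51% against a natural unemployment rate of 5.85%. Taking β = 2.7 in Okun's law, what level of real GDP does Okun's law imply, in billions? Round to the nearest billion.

Unemployment gap = 6.51 - 5.85 = 0.66 points, so the output gap is -2.7 × 0.66 = -1.782%.
Actual GDP = 17497 × (1 - 1.782/100) = 17497 × 0.98218 ≈ 17185 billion.

$17,185 billion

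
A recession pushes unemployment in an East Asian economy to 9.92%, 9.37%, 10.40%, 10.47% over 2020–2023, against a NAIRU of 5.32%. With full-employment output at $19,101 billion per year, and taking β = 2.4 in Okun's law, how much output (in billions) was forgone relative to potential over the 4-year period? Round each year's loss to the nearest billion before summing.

Year 2020: gap = -2.4 × (9.92 - 5.32) = -11.04%, loss ≈ 19101 × 11.04/100 ≈ 2109.
Year 2021: gap = -2.4 × (9.37 - 5.32) = -9.72%, loss ≈ 19101 × 9.72/100 ≈ 1857.
Year 2022: gap = -2.4 × (10.4 - 5.32) = -12.192%, loss ≈ 19101 × 12.192/100 ≈ 2329.
Year 2023: gap = -2.4 × (10.47 - 5.32) = -12.36%, loss ≈ 19101 × 12.36/100 ≈ 2361.
Total lost output = 2109 + 1857 + 2329 + 2361 = 8656 billion.

$8,656 billion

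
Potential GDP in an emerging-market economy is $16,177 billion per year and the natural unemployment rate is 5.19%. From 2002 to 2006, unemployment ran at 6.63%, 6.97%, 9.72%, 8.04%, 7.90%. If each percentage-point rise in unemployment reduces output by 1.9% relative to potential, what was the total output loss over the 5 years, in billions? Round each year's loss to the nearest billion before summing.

Year 2002: gap = -1.9 × (6.63 - 5.19) = -2.736%, loss ≈ 16177 × 2.736/100 ≈ 443.
Year 2003: gap = -1.9 × (6.97 - 5.19) = -3.382%, loss ≈ 16177 × 3.382/100 ≈ 547.
Year 2004: gap = -1.9 × (9.72 - 5.19) = -8.607%, loss ≈ 16177 × 8.607/100 ≈ 1392.
Year 2005: gap = -1.9 × (8.04 - 5.19) = -5.415%, loss ≈ 16177 × 5.415/100 ≈ 876.
Year 2006: gap = -1.9 × (7.9 - 5.19) = -5.149%, loss ≈ 16177 × 5.149/100 ≈ 833.
Total lost output = 443 + 547 + 1392 + 876 + 833 = 4091 billion.

$4,091 billion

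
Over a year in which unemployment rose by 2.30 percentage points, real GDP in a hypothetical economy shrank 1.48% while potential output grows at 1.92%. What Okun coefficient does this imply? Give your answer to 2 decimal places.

Growth form: g_Y = g_Y* - β × Δu, so β = (g_Y* - g_Y)/Δu.
β = (1.92 + 1.48)/2.30 = 3.4/2.30 = 1.48.

β ≈ 1.48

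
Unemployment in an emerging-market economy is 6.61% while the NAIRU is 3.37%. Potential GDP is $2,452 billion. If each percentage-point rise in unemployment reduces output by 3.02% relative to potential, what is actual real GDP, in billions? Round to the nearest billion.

$2,212 billion

Unemployment gap = 6.61 - 3.37 = 3.24 points, so the output gap is -3.02 × 3.24 = -9.7848%.
Actual GDP = 2452 × (1 - 9.7848/100) = 2452 × 0.902152 ≈ 2212 billion.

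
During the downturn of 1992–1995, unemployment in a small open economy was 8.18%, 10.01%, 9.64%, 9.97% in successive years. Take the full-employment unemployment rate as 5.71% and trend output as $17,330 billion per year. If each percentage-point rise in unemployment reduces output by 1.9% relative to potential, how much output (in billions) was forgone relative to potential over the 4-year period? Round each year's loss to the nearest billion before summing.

$4,926 billion

Year 1992: gap = -1.9 × (8.18 - 5.71) = -4.693%, loss ≈ 17330 × 4.693/100 ≈ 813.
Year 1993: gap = -1.9 × (10.01 - 5.71) = -8.17%, loss ≈ 17330 × 8.17/100 ≈ 1416.
Year 1994: gap = -1.9 × (9.64 - 5.71) = -7.467%, loss ≈ 17330 × 7.467/100 ≈ 1294.
Year 1995: gap = -1.9 × (9.97 - 5.71) = -8.094%, loss ≈ 17330 × 8.094/100 ≈ 1403.
Total lost output = 813 + 1416 + 1294 + 1403 = 4926 billion.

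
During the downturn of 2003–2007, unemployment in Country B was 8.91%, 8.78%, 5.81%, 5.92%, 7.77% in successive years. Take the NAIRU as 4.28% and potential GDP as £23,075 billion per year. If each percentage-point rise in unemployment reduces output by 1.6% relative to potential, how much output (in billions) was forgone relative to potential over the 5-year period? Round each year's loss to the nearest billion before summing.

Year 2003: gap = -1.6 × (8.91 - 4.28) = -7.408%, loss ≈ 23075 × 7.408/100 ≈ 1709.
Year 2004: gap = -1.6 × (8.78 - 4.28) = -7.2%, loss ≈ 23075 × 7.2/100 ≈ 1661.
Year 2005: gap = -1.6 × (5.81 - 4.28) = -2.448%, loss ≈ 23075 × 2.448/100 ≈ 565.
Year 2006: gap = -1.6 × (5.92 - 4.28) = -2.624%, loss ≈ 23075 × 2.624/100 ≈ 605.
Year 2007: gap = -1.6 × (7.77 - 4.28) = -5.584%, loss ≈ 23075 × 5.584/100 ≈ 1289.
Total lost output = 1709 + 1661 + 565 + 605 + 1289 = 5829 billion.

£5,829 billion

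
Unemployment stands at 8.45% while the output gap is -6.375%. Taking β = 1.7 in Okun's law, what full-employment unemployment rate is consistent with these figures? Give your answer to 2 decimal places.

4.70%

From Okun's law, u - u* = -(output gap)/β = -(-6.375)/1.7 = 3.75 points.
So u* = 8.45 - 3.75 = 4.70%.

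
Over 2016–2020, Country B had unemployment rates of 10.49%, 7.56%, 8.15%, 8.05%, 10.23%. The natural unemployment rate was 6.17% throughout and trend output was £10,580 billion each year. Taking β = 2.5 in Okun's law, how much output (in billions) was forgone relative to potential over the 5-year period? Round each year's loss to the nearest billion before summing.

£3,606 billion

Year 2016: gap = -2.5 × (10.49 - 6.17) = -10.8%, loss ≈ 10580 × 10.8/100 ≈ 1143.
Year 2017: gap = -2.5 × (7.56 - 6.17) = -3.475%, loss ≈ 10580 × 3.475/100 ≈ 368.
Year 2018: gap = -2.5 × (8.15 - 6.17) = -4.95%, loss ≈ 10580 × 4.95/100 ≈ 524.
Year 2019: gap = -2.5 × (8.05 - 6.17) = -4.7%, loss ≈ 10580 × 4.7/100 ≈ 497.
Year 2020: gap = -2.5 × (10.23 - 6.17) = -10.15%, loss ≈ 10580 × 10.15/100 ≈ 1074.
Total lost output = 1143 + 368 + 524 + 497 + 1074 = 3606 billion.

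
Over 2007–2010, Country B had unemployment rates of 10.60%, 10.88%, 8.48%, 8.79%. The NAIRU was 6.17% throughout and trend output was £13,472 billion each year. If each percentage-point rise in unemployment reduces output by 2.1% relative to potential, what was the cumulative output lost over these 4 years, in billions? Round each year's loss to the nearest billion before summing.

Year 2007: gap = -2.1 × (10.6 - 6.17) = -9.303%, loss ≈ 13472 × 9.303/100 ≈ 1253.
Year 2008: gap = -2.1 × (10.88 - 6.17) = -9.891%, loss ≈ 13472 × 9.891/100 ≈ 1333.
Year 2009: gap = -2.1 × (8.48 - 6.17) = -4.851%, loss ≈ 13472 × 4.851/100 ≈ 654.
Year 2010: gap = -2.1 × (8.79 - 6.17) = -5.502%, loss ≈ 13472 × 5.502/100 ≈ 741.
Total lost output = 1253 + 1333 + 654 + 741 = 3981 billion.

£3,981 billion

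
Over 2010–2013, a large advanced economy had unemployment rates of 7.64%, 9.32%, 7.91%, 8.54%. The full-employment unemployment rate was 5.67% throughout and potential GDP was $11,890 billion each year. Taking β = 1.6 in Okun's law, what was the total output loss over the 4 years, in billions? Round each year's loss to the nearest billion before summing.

Year 2010: gap = -1.6 × (7.64 - 5.67) = -3.152%, loss ≈ 11890 × 3.152/100 ≈ 375.
Year 2011: gap = -1.6 × (9.32 - 5.67) = -5.84%, loss ≈ 11890 × 5.84/100 ≈ 694.
Year 2012: gap = -1.6 × (7.91 - 5.67) = -3.584%, loss ≈ 11890 × 3.584/100 ≈ 426.
Year 2013: gap = -1.6 × (8.54 - 5.67) = -4.592%, loss ≈ 11890 × 4.592/100 ≈ 546.
Total lost output = 375 + 694 + 426 + 546 = 2041 billion.

$2,041 billion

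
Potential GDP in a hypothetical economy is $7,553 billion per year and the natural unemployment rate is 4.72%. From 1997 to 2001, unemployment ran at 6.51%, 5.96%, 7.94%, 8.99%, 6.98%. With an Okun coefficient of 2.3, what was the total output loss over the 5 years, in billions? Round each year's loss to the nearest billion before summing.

Year 1997: gap = -2.3 × (6.51 - 4.72) = -4.117%, loss ≈ 7553 × 4.117/100 ≈ 311.
Year 1998: gap = -2.3 × (5.96 - 4.72) = -2.852%, loss ≈ 7553 × 2.852/100 ≈ 215.
Year 1999: gap = -2.3 × (7.94 - 4.72) = -7.406%, loss ≈ 7553 × 7.406/100 ≈ 559.
Year 2000: gap = -2.3 × (8.99 - 4.72) = -9.821%, loss ≈ 7553 × 9.821/100 ≈ 742.
Year 2001: gap = -2.3 × (6.98 - 4.72) = -5.198%, loss ≈ 7553 × 5.198/100 ≈ 393.
Total lost output = 311 + 215 + 559 + 742 + 393 = 2220 billion.

$2,220 billion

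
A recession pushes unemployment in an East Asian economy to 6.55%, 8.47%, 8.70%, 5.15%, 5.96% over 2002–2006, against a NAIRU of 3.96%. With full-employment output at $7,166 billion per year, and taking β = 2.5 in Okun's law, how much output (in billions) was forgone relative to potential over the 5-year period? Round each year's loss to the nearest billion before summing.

$2,692 billion

Year 2002: gap = -2.5 × (6.55 - 3.96) = -6.475%, loss ≈ 7166 × 6.475/100 ≈ 464.
Year 2003: gap = -2.5 × (8.47 - 3.96) = -11.275%, loss ≈ 7166 × 11.275/100 ≈ 808.
Year 2004: gap = -2.5 × (8.7 - 3.96) = -11.85%, loss ≈ 7166 × 11.85/100 ≈ 849.
Year 2005: gap = -2.5 × (5.15 - 3.96) = -2.975%, loss ≈ 7166 × 2.975/100 ≈ 213.
Year 2006: gap = -2.5 × (5.96 - 3.96) = -5%, loss ≈ 7166 × 5/100 ≈ 358.
Total lost output = 464 + 808 + 849 + 213 + 358 = 2692 billion.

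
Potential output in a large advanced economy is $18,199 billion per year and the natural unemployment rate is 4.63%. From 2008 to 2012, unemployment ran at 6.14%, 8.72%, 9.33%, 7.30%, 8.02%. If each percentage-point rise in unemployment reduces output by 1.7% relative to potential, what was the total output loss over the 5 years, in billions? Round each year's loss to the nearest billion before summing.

$5,061 billion

Year 2008: gap = -1.7 × (6.14 - 4.63) = -2.567%, loss ≈ 18199 × 2.567/100 ≈ 467.
Year 2009: gap = -1.7 × (8.72 - 4.63) = -6.953%, loss ≈ 18199 × 6.953/100 ≈ 1265.
Year 2010: gap = -1.7 × (9.33 - 4.63) = -7.99%, loss ≈ 18199 × 7.99/100 ≈ 1454.
Year 2011: gap = -1.7 × (7.3 - 4.63) = -4.539%, loss ≈ 18199 × 4.539/100 ≈ 826.
Year 2012: gap = -1.7 × (8.02 - 4.63) = -5.763%, loss ≈ 18199 × 5.763/100 ≈ 1049.
Total lost output = 467 + 1265 + 1454 + 826 + 1049 = 5061 billion.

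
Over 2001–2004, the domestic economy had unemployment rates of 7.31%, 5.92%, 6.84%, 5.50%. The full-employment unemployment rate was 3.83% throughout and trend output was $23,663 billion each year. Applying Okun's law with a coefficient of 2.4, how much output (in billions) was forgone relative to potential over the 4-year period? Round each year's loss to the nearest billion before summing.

$5,820 billion

Year 2001: gap = -2.4 × (7.31 - 3.83) = -8.352%, loss ≈ 23663 × 8.352/100 ≈ 1976.
Year 2002: gap = -2.4 × (5.92 - 3.83) = -5.016%, loss ≈ 23663 × 5.016/100 ≈ 1187.
Year 2003: gap = -2.4 × (6.84 - 3.83) = -7.224%, loss ≈ 23663 × 7.224/100 ≈ 1709.
Year 2004: gap = -2.4 × (5.5 - 3.83) = -4.008%, loss ≈ 23663 × 4.008/100 ≈ 948.
Total lost output = 1976 + 1187 + 1709 + 948 = 5820 billion.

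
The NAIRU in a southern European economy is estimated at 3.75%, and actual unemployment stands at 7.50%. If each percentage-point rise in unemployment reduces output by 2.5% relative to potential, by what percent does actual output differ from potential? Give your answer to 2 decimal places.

-9.38%

The unemployment gap is 7.5 - 3.75 = 3.75 percentage points.
Okun's law gives an output gap of -2.5 × 3.75 = -9.375%, i.e. 9.38% below potential.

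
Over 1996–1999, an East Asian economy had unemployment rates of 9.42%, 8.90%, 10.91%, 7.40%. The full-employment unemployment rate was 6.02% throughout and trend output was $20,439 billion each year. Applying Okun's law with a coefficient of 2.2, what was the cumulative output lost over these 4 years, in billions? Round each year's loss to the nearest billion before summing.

$5,644 billion

Year 1996: gap = -2.2 × (9.42 - 6.02) = -7.48%, loss ≈ 20439 × 7.48/100 ≈ 1529.
Year 1997: gap = -2.2 × (8.9 - 6.02) = -6.336%, loss ≈ 20439 × 6.336/100 ≈ 1295.
Year 1998: gap = -2.2 × (10.91 - 6.02) = -10.758%, loss ≈ 20439 × 10.758/100 ≈ 2199.
Year 1999: gap = -2.2 × (7.4 - 6.02) = -3.036%, loss ≈ 20439 × 3.036/100 ≈ 621.
Total lost output = 1529 + 1295 + 2199 + 621 = 5644 billion.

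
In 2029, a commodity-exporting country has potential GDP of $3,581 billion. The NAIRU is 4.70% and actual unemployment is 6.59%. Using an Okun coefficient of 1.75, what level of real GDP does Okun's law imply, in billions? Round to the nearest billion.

Unemployment gap = 6.59 - 4.7 = 1.89 points, so the output gap is -1.75 × 1.89 = -3.3075%.
Actual GDP = 3581 × (1 - 3.3075/100) = 3581 × 0.966925 ≈ 3463 billion.

$3,463 billion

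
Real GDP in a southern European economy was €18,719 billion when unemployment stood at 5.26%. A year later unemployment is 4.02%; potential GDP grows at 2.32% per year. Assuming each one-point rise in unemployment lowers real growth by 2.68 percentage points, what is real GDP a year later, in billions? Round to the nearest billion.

Δu = 4.02 - 5.26 = -1.24 points.
Okun's law (growth form): g_Y = g_Y* - β × Δu = 2.32 - 2.68 × (-1.24) = 2.32 + 3.3232 = 5.6432%.
Real GDP in the next year = 18719 × (1 + 5.6432/100) = 18719 × 1.056432 ≈ 19775 billion.

€19,775 billion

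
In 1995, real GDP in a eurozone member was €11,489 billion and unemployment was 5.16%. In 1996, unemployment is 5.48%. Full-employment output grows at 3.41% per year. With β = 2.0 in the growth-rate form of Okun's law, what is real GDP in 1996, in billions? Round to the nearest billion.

Δu = 5.48 - 5.16 = 0.32 points.
Okun's law (growth form): g_Y = g_Y* - β × Δu = 3.41 - 2.0 × (0.32) = 3.41 - 0.64 = 2.77%.
Real GDP in the next year = 11489 × (1 + 2.77/100) = 11489 × 1.0277 ≈ 11807 billion.

€11,807 billion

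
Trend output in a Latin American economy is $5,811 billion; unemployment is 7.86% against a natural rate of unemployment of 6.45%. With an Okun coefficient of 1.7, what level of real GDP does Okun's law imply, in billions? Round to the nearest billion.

$5,672 billion

Unemployment gap = 7.86 - 6.45 = 1.41 points, so the output gap is -1.7 × 1.41 = -2.397%.
Actual GDP = 5811 × (1 - 2.397/100) = 5811 × 0.97603 ≈ 5672 billion.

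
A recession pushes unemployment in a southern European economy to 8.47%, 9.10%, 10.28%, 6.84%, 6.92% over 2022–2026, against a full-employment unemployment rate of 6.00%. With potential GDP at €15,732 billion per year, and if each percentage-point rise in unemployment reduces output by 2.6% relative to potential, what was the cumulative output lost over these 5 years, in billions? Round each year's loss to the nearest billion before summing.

€4,749 billion

Year 2022: gap = -2.6 × (8.47 - 6) = -6.422%, loss ≈ 15732 × 6.422/100 ≈ 1010.
Year 2023: gap = -2.6 × (9.1 - 6) = -8.06%, loss ≈ 15732 × 8.06/100 ≈ 1268.
Year 2024: gap = -2.6 × (10.28 - 6) = -11.128%, loss ≈ 15732 × 11.128/100 ≈ 1751.
Year 2025: gap = -2.6 × (6.84 - 6) = -2.184%, loss ≈ 15732 × 2.184/100 ≈ 344.
Year 2026: gap = -2.6 × (6.92 - 6) = -2.392%, loss ≈ 15732 × 2.392/100 ≈ 376.
Total lost output = 1010 + 1268 + 1751 + 344 + 376 = 4749 billion.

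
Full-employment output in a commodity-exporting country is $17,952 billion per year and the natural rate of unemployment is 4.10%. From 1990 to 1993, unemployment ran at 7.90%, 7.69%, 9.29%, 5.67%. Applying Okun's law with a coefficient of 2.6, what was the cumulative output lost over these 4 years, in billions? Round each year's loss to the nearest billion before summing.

$6,605 billion

Year 1990: gap = -2.6 × (7.9 - 4.1) = -9.88%, loss ≈ 17952 × 9.88/100 ≈ 1774.
Year 1991: gap = -2.6 × (7.69 - 4.1) = -9.334%, loss ≈ 17952 × 9.334/100 ≈ 1676.
Year 1992: gap = -2.6 × (9.29 - 4.1) = -13.494%, loss ≈ 17952 × 13.494/100 ≈ 2422.
Year 1993: gap = -2.6 × (5.67 - 4.1) = -4.082%, loss ≈ 17952 × 4.082/100 ≈ 733.
Total lost output = 1774 + 1676 + 2422 + 733 = 6605 billion.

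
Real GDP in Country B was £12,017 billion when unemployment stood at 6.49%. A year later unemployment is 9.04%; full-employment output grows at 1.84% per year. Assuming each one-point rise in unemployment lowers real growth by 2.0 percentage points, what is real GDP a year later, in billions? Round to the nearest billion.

Δu = 9.04 - 6.49 = 2.55 points.
Okun's law (growth form): g_Y = g_Y* - β × Δu = 1.84 - 2.0 × (2.55) = 1.84 - 5.1 = -3.26%.
Real GDP in the next year = 12017 × (1 - 3.26/100) = 12017 × 0.9674 ≈ 11625 billion.

£11,625 billion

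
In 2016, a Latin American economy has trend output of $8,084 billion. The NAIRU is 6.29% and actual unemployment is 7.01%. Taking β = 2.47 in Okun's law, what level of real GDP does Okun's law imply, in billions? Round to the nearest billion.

Unemployment gap = 7.01 - 6.29 = 0.72 points, so the output gap is -2.47 × 0.72 = -1.7784%.
Actual GDP = 8084 × (1 - 1.7784/100) = 8084 × 0.982216 ≈ 7940 billion.

$7,940 billion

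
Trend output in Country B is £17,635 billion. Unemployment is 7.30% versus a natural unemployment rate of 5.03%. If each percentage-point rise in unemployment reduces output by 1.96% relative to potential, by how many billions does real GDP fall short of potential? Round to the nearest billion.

Output gap = -1.96 × (7.3 - 5.03) = -1.96 × 2.27 = -4.4492%.
Actual GDP ≈ 17635 × 0.955508 ≈ 16850 billion, so the shortfall is 17635 - 16850 = 785 billion.

£785 billion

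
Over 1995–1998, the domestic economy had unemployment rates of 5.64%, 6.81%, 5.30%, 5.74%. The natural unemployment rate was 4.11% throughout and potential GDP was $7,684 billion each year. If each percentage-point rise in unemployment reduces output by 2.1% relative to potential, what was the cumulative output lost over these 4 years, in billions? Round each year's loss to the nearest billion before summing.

$1,138 billion

Year 1995: gap = -2.1 × (5.64 - 4.11) = -3.213%, loss ≈ 7684 × 3.213/100 ≈ 247.
Year 1996: gap = -2.1 × (6.81 - 4.11) = -5.67%, loss ≈ 7684 × 5.67/100 ≈ 436.
Year 1997: gap = -2.1 × (5.3 - 4.11) = -2.499%, loss ≈ 7684 × 2.499/100 ≈ 192.
Year 1998: gap = -2.1 × (5.74 - 4.11) = -3.423%, loss ≈ 7684 × 3.423/100 ≈ 263.
Total lost output = 247 + 436 + 192 + 263 = 1138 billion.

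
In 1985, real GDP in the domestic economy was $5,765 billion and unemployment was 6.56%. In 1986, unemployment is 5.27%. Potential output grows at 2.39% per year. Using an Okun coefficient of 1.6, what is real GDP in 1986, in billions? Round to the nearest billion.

$6,022 billion

Δu = 5.27 - 6.56 = -1.29 points.
Okun's law (growth form): g_Y = g_Y* - β × Δu = 2.39 - 1.6 × (-1.29) = 2.39 + 2.064 = 4.454%.
Real GDP in the next year = 5765 × (1 + 4.454/100) = 5765 × 1.04454 ≈ 6022 billion.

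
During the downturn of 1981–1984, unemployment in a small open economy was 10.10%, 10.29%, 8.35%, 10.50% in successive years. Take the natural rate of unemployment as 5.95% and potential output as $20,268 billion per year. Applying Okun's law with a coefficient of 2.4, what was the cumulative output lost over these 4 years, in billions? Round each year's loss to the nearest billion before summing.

$7,510 billion

Year 1981: gap = -2.4 × (10.1 - 5.95) = -9.96%, loss ≈ 20268 × 9.96/100 ≈ 2019.
Year 1982: gap = -2.4 × (10.29 - 5.95) = -10.416%, loss ≈ 20268 × 10.416/100 ≈ 2111.
Year 1983: gap = -2.4 × (8.35 - 5.95) = -5.76%, loss ≈ 20268 × 5.76/100 ≈ 1167.
Year 1984: gap = -2.4 × (10.5 - 5.95) = -10.92%, loss ≈ 20268 × 10.92/100 ≈ 2213.
Total lost output = 2019 + 2111 + 1167 + 2213 = 7510 billion.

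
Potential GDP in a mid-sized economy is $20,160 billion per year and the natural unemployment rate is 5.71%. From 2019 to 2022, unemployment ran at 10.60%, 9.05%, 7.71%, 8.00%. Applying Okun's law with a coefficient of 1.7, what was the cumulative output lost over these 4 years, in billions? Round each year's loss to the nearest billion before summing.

Year 2019: gap = -1.7 × (10.6 - 5.71) = -8.313%, loss ≈ 20160 × 8.313/100 ≈ 1676.
Year 2020: gap = -1.7 × (9.05 - 5.71) = -5.678%, loss ≈ 20160 × 5.678/100 ≈ 1145.
Year 2021: gap = -1.7 × (7.71 - 5.71) = -3.4%, loss ≈ 20160 × 3.4/100 ≈ 685.
Year 2022: gap = -1.7 × (8 - 5.71) = -3.893%, loss ≈ 20160 × 3.893/100 ≈ 785.
Total lost output = 1676 + 1145 + 685 + 785 = 4291 billion.

$4,291 billion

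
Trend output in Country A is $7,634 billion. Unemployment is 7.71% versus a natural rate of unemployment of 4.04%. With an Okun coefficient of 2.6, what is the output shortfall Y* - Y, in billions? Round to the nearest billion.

Output gap = -2.6 × (7.71 - 4.04) = -2.6 × 3.67 = -9.542%.
Actual GDP ≈ 7634 × 0.90458 ≈ 6906 billion, so the shortfall is 7634 - 6906 = 728 billion.

$728 billion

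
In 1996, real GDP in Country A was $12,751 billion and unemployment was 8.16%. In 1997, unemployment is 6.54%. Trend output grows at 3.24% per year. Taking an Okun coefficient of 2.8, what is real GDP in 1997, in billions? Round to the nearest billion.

$13,743 billion

Δu = 6.54 - 8.16 = -1.62 points.
Okun's law (growth form): g_Y = g_Y* - β × Δu = 3.24 - 2.8 × (-1.62) = 3.24 + 4.536 = 7.776%.
Real GDP in the next year = 12751 × (1 + 7.776/100) = 12751 × 1.07776 ≈ 13743 billion.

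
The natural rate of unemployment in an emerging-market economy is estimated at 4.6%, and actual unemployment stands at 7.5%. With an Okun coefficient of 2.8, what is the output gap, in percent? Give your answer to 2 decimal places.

-8.12%

The unemployment gap is 7.5 - 4.6 = 2.9 percentage points.
Okun's law gives an output gap of -2.8 × 2.9 = -8.12%, i.e. 8.12% below potential.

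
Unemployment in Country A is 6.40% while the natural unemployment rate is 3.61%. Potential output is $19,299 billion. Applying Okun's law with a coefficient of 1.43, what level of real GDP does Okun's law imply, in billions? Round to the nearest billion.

Unemployment gap = 6.4 - 3.61 = 2.79 points, so the output gap is -1.43 × 2.79 = -3.9897%.
Actual GDP = 19299 × (1 - 3.9897/100) = 19299 × 0.960103 ≈ 18529 billion.

$18,529 billion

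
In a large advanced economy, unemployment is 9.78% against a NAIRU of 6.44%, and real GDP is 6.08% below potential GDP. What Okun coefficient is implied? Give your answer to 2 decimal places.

β ≈ 1.82

Okun's law: output gap = -β × (u - u*).
-6.08 = -β × (9.78 - 6.44) = -β × 3.34, so β = 6.08/3.34 = 1.82.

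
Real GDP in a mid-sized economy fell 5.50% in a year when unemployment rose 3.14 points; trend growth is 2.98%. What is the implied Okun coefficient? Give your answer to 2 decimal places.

Growth form: g_Y = g_Y* - β × Δu, so β = (g_Y* - g_Y)/Δu.
β = (2.98 + 5.5)/3.14 = 8.48/3.14 = 2.70.

β ≈ 2.70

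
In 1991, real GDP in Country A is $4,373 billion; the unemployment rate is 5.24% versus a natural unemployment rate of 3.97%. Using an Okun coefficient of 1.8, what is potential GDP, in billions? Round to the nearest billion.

$4,475 billion

Unemployment gap = 5.24 - 3.97 = 1.27 points, so output gap = -1.8 × 1.27 = -2.286%.
Since Y = Y* × (1 + gap/100), Y* = 4373/0.97714 ≈ 4475 billion.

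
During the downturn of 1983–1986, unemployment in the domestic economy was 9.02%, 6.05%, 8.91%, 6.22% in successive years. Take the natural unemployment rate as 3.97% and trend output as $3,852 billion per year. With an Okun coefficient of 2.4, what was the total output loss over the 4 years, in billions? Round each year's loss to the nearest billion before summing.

$1,324 billion

Year 1983: gap = -2.4 × (9.02 - 3.97) = -12.12%, loss ≈ 3852 × 12.12/100 ≈ 467.
Year 1984: gap = -2.4 × (6.05 - 3.97) = -4.992%, loss ≈ 3852 × 4.992/100 ≈ 192.
Year 1985: gap = -2.4 × (8.91 - 3.97) = -11.856%, loss ≈ 3852 × 11.856/100 ≈ 457.
Year 1986: gap = -2.4 × (6.22 - 3.97) = -5.4%, loss ≈ 3852 × 5.4/100 ≈ 208.
Total lost output = 467 + 192 + 457 + 208 = 1324 billion.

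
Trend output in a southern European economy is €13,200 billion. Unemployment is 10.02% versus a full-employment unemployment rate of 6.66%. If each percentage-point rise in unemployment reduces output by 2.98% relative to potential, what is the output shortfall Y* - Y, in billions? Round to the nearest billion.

Output gap = -2.98 × (10.02 - 6.66) = -2.98 × 3.36 = -10.0128%.
Actual GDP ≈ 13200 × 0.899872 ≈ 11878 billion, so the shortfall is 13200 - 11878 = 1322 billion.

€1,322 billion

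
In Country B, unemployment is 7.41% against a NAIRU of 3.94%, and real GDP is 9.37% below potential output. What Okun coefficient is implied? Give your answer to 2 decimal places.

Okun's law: output gap = -β × (u - u*).
-9.37 = -β × (7.41 - 3.94) = -β × 3.47, so β = 9.37/3.47 = 2.70.

β ≈ 2.70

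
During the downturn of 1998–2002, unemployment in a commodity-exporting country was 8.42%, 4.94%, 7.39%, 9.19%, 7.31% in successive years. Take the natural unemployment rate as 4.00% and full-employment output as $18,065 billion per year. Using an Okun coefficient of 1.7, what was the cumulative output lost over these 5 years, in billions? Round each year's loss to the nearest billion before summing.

Year 1998: gap = -1.7 × (8.42 - 4) = -7.514%, loss ≈ 18065 × 7.514/100 ≈ 1357.
Year 1999: gap = -1.7 × (4.94 - 4) = -1.598%, loss ≈ 18065 × 1.598/100 ≈ 289.
Year 2000: gap = -1.7 × (7.39 - 4) = -5.763%, loss ≈ 18065 × 5.763/100 ≈ 1041.
Year 2001: gap = -1.7 × (9.19 - 4) = -8.823%, loss ≈ 18065 × 8.823/100 ≈ 1594.
Year 2002: gap = -1.7 × (7.31 - 4) = -5.627%, loss ≈ 18065 × 5.627/100 ≈ 1017.
Total lost output = 1357 + 289 + 1041 + 1594 + 1017 = 5298 billion.

$5,298 billion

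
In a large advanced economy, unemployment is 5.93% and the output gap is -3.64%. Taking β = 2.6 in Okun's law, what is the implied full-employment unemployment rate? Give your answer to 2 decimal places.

From Okun's law, u - u* = -(output gap)/β = -(-3.64)/2.6 = 1.4 points.
So u* = 5.93 - 1.4 = 4.53%.

4.53%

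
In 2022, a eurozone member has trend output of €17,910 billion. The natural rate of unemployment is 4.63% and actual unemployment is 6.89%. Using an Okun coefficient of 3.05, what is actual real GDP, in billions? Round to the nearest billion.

€16,675 billion

Unemployment gap = 6.89 - 4.63 = 2.26 points, so the output gap is -3.05 × 2.26 = -6.893%.
Actual GDP = 17910 × (1 - 6.893/100) = 17910 × 0.93107 ≈ 16675 billion.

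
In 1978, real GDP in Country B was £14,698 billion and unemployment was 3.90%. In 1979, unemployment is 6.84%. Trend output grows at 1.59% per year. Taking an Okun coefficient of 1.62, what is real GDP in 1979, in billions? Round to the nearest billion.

Δu = 6.84 - 3.9 = 2.94 points.
Okun's law (growth form): g_Y = g_Y* - β × Δu = 1.59 - 1.62 × (2.94) = 1.59 - 4.7628 = -3.1728%.
Real GDP in the next year = 14698 × (1 - 3.1728/100) = 14698 × 0.968272 ≈ 14232 billion.

£14,232 billion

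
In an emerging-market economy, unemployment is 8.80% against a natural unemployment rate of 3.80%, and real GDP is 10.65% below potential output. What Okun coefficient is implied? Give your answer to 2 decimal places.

β ≈ 2.13

Okun's law: output gap = -β × (u - u*).
-10.65 = -β × (8.8 - 3.8) = -β × 5, so β = 10.65/5 = 2.13.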